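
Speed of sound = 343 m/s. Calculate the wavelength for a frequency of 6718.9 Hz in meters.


Given values:
  c = 343 m/s, f = 6718.9 Hz
Formula: lambda = c / f
lambda = 343 / 6718.9
lambda = 0.0511

0.0511 m


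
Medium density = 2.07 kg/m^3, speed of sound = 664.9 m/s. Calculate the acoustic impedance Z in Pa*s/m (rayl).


Given values:
  rho = 2.07 kg/m^3
  c = 664.9 m/s
Formula: Z = rho * c
Z = 2.07 * 664.9
Z = 1376.34

1376.34 rayl


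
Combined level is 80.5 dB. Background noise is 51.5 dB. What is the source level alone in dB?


Given values:
  L_total = 80.5 dB, L_bg = 51.5 dB
Formula: L_source = 10 * log10(10^(L_total/10) - 10^(L_bg/10))
Convert to linear:
  10^(80.5/10) = 112201845.4302
  10^(51.5/10) = 141253.7545
Difference: 112201845.4302 - 141253.7545 = 112060591.6757
L_source = 10 * log10(112060591.6757) = 80.49

80.49 dB


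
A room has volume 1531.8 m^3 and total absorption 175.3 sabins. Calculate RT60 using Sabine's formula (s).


Given values:
  V = 1531.8 m^3
  A = 175.3 sabins
Formula: RT60 = 0.161 * V / A
Numerator: 0.161 * 1531.8 = 246.6198
RT60 = 246.6198 / 175.3 = 1.407

1.407 s


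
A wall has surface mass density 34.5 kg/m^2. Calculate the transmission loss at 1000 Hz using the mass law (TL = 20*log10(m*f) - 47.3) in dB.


Given values:
  m = 34.5 kg/m^2, f = 1000 Hz
Formula: TL = 20 * log10(m * f) - 47.3
Compute m * f = 34.5 * 1000 = 34500.0
Compute log10(34500.0) = 4.537819
Compute 20 * 4.537819 = 90.7564
TL = 90.7564 - 47.3 = 43.46

43.46 dB


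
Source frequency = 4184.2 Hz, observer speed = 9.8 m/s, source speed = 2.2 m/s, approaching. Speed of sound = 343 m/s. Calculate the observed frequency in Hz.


Given values:
  f_s = 4184.2 Hz, v_o = 9.8 m/s, v_s = 2.2 m/s
  Direction: approaching
Formula: f_o = f_s * (c + v_o) / (c - v_s)
Numerator: c + v_o = 343 + 9.8 = 352.8
Denominator: c - v_s = 343 - 2.2 = 340.8
f_o = 4184.2 * 352.8 / 340.8 = 4331.53

4331.53 Hz


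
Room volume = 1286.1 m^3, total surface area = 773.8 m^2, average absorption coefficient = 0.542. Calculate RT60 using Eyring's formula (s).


Given values:
  V = 1286.1 m^3, S = 773.8 m^2, alpha = 0.542
Formula: RT60 = 0.161 * V / (-S * ln(1 - alpha))
Compute ln(1 - 0.542) = ln(0.458) = -0.780886
Denominator: -773.8 * -0.780886 = 604.2496
Numerator: 0.161 * 1286.1 = 207.0621
RT60 = 207.0621 / 604.2496 = 0.343

0.343 s


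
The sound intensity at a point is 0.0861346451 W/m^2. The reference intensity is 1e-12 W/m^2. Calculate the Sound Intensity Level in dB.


Given values:
  I = 0.0861346451 W/m^2
  I_ref = 1e-12 W/m^2
Formula: SIL = 10 * log10(I / I_ref)
Compute ratio: I / I_ref = 86134645100
Compute log10: log10(86134645100) = 10.935178
Multiply: SIL = 10 * 10.935178 = 109.35

109.35 dB


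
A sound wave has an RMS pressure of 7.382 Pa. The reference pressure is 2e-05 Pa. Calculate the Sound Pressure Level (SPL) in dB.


Given values:
  p = 7.382 Pa
  p_ref = 2e-05 Pa
Formula: SPL = 20 * log10(p / p_ref)
Compute ratio: p / p_ref = 7.382 / 2e-05 = 369100
Compute log10: log10(369100) = 5.567144
Multiply: SPL = 20 * 5.567144 = 111.34

111.34 dB


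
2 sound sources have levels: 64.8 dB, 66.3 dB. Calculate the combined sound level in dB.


Formula: L_total = 10 * log10( sum(10^(Li/10)) )
  Source 1: 10^(64.8/10) = 3019951.7204
  Source 2: 10^(66.3/10) = 4265795.188
Sum of linear values = 7285746.9084
L_total = 10 * log10(7285746.9084) = 68.62

68.62 dB


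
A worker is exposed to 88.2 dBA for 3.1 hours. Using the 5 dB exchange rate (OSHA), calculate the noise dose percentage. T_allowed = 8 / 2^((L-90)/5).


Given values:
  L = 88.2 dBA, T = 3.1 hours
Formula: T_allowed = 8 / 2^((L - 90) / 5)
Compute exponent: (88.2 - 90) / 5 = -0.36
Compute 2^(-0.36) = 0.779165
T_allowed = 8 / 0.779165 = 10.267402 hours
Dose = (T / T_allowed) * 100
Dose = (3.1 / 10.267402) * 100 = 30.19

30.19 %


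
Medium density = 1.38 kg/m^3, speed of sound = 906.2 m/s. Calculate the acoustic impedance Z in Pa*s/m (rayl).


Given values:
  rho = 1.38 kg/m^3
  c = 906.2 m/s
Formula: Z = rho * c
Z = 1.38 * 906.2
Z = 1250.56

1250.56 rayl


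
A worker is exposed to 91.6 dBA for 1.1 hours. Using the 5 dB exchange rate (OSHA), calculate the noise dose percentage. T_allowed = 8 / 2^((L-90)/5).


Given values:
  L = 91.6 dBA, T = 1.1 hours
Formula: T_allowed = 8 / 2^((L - 90) / 5)
Compute exponent: (91.6 - 90) / 5 = 0.32
Compute 2^(0.32) = 1.248331
T_allowed = 8 / 1.248331 = 6.408557 hours
Dose = (T / T_allowed) * 100
Dose = (1.1 / 6.408557) * 100 = 17.16

17.16 %


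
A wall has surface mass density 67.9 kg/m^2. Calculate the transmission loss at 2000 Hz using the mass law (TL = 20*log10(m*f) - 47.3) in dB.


Given values:
  m = 67.9 kg/m^2, f = 2000 Hz
Formula: TL = 20 * log10(m * f) - 47.3
Compute m * f = 67.9 * 2000 = 135800.0
Compute log10(135800.0) = 5.1329
Compute 20 * 5.1329 = 102.658
TL = 102.658 - 47.3 = 55.36

55.36 dB


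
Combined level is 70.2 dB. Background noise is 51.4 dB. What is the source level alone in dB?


Given values:
  L_total = 70.2 dB, L_bg = 51.4 dB
Formula: L_source = 10 * log10(10^(L_total/10) - 10^(L_bg/10))
Convert to linear:
  10^(70.2/10) = 10471285.4805
  10^(51.4/10) = 138038.4265
Difference: 10471285.4805 - 138038.4265 = 10333247.054
L_source = 10 * log10(10333247.054) = 70.14

70.14 dB


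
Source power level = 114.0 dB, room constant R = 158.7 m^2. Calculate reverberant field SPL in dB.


Given values:
  Lw = 114.0 dB, R = 158.7 m^2
Formula: SPL = Lw + 10 * log10(4 / R)
Compute 4 / R = 4 / 158.7 = 0.025205
Compute 10 * log10(0.025205) = -15.9851
SPL = 114.0 + (-15.9851) = 98.01

98.01 dB


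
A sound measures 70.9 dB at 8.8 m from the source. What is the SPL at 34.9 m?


Given values:
  SPL1 = 70.9 dB, r1 = 8.8 m, r2 = 34.9 m
Formula: SPL2 = SPL1 - 20 * log10(r2 / r1)
Compute ratio: r2 / r1 = 34.9 / 8.8 = 3.9659
Compute log10: log10(3.9659) = 0.598342
Compute drop: 20 * 0.598342 = 11.9668
SPL2 = 70.9 - 11.9668 = 58.93

58.93 dB


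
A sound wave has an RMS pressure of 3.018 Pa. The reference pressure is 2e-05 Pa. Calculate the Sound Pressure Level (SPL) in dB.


Given values:
  p = 3.018 Pa
  p_ref = 2e-05 Pa
Formula: SPL = 20 * log10(p / p_ref)
Compute ratio: p / p_ref = 3.018 / 2e-05 = 150900
Compute log10: log10(150900) = 5.178689
Multiply: SPL = 20 * 5.178689 = 103.57

103.57 dB


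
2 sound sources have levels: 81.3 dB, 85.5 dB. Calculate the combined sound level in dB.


Formula: L_total = 10 * log10( sum(10^(Li/10)) )
  Source 1: 10^(81.3/10) = 134896288.2592
  Source 2: 10^(85.5/10) = 354813389.2336
Sum of linear values = 489709677.4928
L_total = 10 * log10(489709677.4928) = 86.9

86.9 dB


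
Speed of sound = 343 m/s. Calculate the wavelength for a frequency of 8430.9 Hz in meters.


Given values:
  c = 343 m/s, f = 8430.9 Hz
Formula: lambda = c / f
lambda = 343 / 8430.9
lambda = 0.0407

0.0407 m


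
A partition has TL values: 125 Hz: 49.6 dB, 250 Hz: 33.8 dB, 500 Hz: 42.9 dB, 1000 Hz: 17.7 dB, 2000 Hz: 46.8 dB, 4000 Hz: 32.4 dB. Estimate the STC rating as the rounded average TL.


Given TL values at each frequency:
  125 Hz: 49.6 dB
  250 Hz: 33.8 dB
  500 Hz: 42.9 dB
  1000 Hz: 17.7 dB
  2000 Hz: 46.8 dB
  4000 Hz: 32.4 dB
Formula: STC ~ round(average of TL values)
Sum = 49.6 + 33.8 + 42.9 + 17.7 + 46.8 + 32.4 = 223.2
Average = 223.2 / 6 = 37.2
Rounded: 37

37


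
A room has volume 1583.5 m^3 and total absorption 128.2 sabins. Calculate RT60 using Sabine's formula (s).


Given values:
  V = 1583.5 m^3
  A = 128.2 sabins
Formula: RT60 = 0.161 * V / A
Numerator: 0.161 * 1583.5 = 254.9435
RT60 = 254.9435 / 128.2 = 1.989

1.989 s


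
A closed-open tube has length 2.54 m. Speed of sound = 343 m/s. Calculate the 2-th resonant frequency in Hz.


Given values:
  Tube type: closed-open, L = 2.54 m, c = 343 m/s, n = 2
Formula: f_n = (2n - 1) * c / (4 * L)
Compute 2n - 1 = 2*2 - 1 = 3
Compute 4 * L = 4 * 2.54 = 10.16
f = 3 * 343 / 10.16
f = 101.28

101.28 Hz


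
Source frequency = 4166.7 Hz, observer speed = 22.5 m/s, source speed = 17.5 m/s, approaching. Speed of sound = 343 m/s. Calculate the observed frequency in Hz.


Given values:
  f_s = 4166.7 Hz, v_o = 22.5 m/s, v_s = 17.5 m/s
  Direction: approaching
Formula: f_o = f_s * (c + v_o) / (c - v_s)
Numerator: c + v_o = 343 + 22.5 = 365.5
Denominator: c - v_s = 343 - 17.5 = 325.5
f_o = 4166.7 * 365.5 / 325.5 = 4678.74

4678.74 Hz


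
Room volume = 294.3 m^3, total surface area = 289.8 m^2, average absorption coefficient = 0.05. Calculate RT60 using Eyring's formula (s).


Given values:
  V = 294.3 m^3, S = 289.8 m^2, alpha = 0.05
Formula: RT60 = 0.161 * V / (-S * ln(1 - alpha))
Compute ln(1 - 0.05) = ln(0.95) = -0.051293
Denominator: -289.8 * -0.051293 = 14.8647
Numerator: 0.161 * 294.3 = 47.3823
RT60 = 47.3823 / 14.8647 = 3.188

3.188 s


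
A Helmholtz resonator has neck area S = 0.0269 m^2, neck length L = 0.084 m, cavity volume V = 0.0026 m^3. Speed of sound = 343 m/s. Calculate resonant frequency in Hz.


Given values:
  S = 0.0269 m^2, L = 0.084 m, V = 0.0026 m^3, c = 343 m/s
Formula: f = (c / (2*pi)) * sqrt(S / (V * L))
Compute V * L = 0.0026 * 0.084 = 0.0002184
Compute S / (V * L) = 0.0269 / 0.0002184 = 123.1685
Compute sqrt(123.1685) = 11.09813
Compute c / (2*pi) = 343 / 6.283185 = 54.590148
f = 54.590148 * 11.09813 = 605.85

605.85 Hz


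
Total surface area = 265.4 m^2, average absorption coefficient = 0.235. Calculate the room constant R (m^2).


Given values:
  S = 265.4 m^2, alpha = 0.235
Formula: R = S * alpha / (1 - alpha)
Numerator: 265.4 * 0.235 = 62.369
Denominator: 1 - 0.235 = 0.765
R = 62.369 / 0.765 = 81.53

81.53 m^2


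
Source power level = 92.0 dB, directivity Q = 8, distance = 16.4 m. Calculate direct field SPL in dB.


Given values:
  Lw = 92.0 dB, Q = 8, r = 16.4 m
Formula: SPL = Lw + 10 * log10(Q / (4 * pi * r^2))
Compute 4 * pi * r^2 = 4 * pi * 16.4^2 = 3379.851
Compute Q / denom = 8 / 3379.851 = 0.00236697
Compute 10 * log10(0.00236697) = -26.2581
SPL = 92.0 + (-26.2581) = 65.74

65.74 dB


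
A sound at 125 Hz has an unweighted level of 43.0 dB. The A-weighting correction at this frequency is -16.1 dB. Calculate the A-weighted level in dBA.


Given values:
  SPL = 43.0 dB
  A-weighting at 125 Hz = -16.1 dB
Formula: L_A = SPL + A_weight
L_A = 43.0 + (-16.1)
L_A = 26.9

26.9 dBA


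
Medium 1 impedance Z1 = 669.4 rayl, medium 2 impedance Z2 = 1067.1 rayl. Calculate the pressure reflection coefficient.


Given values:
  Z1 = 669.4 rayl, Z2 = 1067.1 rayl
Formula: R = (Z2 - Z1) / (Z2 + Z1)
Numerator: Z2 - Z1 = 1067.1 - 669.4 = 397.7
Denominator: Z2 + Z1 = 1067.1 + 669.4 = 1736.5
R = 397.7 / 1736.5 = 0.229

0.229


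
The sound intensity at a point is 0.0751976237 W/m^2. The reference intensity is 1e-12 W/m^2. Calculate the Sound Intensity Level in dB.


Given values:
  I = 0.0751976237 W/m^2
  I_ref = 1e-12 W/m^2
Formula: SIL = 10 * log10(I / I_ref)
Compute ratio: I / I_ref = 75197623700
Compute log10: log10(75197623700) = 10.876204
Multiply: SIL = 10 * 10.876204 = 108.76

108.76 dB


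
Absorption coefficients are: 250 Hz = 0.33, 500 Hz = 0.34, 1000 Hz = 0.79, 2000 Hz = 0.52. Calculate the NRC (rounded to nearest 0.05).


Given values:
  a_250 = 0.33, a_500 = 0.34
  a_1000 = 0.79, a_2000 = 0.52
Formula: NRC = (a250 + a500 + a1000 + a2000) / 4
Sum = 0.33 + 0.34 + 0.79 + 0.52 = 1.98
NRC = 1.98 / 4 = 0.495
Rounded to nearest 0.05: 0.5

0.5


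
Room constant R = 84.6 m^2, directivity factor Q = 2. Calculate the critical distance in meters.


Given values:
  R = 84.6 m^2, Q = 2
Formula: d_c = 0.141 * sqrt(Q * R)
Compute Q * R = 2 * 84.6 = 169.2
Compute sqrt(169.2) = 13.0077
d_c = 0.141 * 13.0077 = 1.834

1.834 m


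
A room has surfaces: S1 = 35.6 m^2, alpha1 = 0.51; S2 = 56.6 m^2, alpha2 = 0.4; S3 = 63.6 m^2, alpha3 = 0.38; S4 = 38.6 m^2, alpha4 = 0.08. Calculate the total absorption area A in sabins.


Given surfaces:
  Surface 1: 35.6 * 0.51 = 18.156
  Surface 2: 56.6 * 0.4 = 22.64
  Surface 3: 63.6 * 0.38 = 24.168
  Surface 4: 38.6 * 0.08 = 3.088
Formula: A = sum(Si * alpha_i)
A = 18.156 + 22.64 + 24.168 + 3.088
A = 68.05

68.05 sabins


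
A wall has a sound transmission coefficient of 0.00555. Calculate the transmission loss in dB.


Given values:
  tau = 0.00555
Formula: TL = 10 * log10(1 / tau)
Compute 1 / tau = 1 / 0.00555 = 180.1802
Compute log10(180.1802) = 2.255707
TL = 10 * 2.255707 = 22.56

22.56 dB


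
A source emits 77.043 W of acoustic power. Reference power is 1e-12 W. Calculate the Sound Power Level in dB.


Given values:
  W = 77.043 W
  W_ref = 1e-12 W
Formula: SWL = 10 * log10(W / W_ref)
Compute ratio: W / W_ref = 77043000000000
Compute log10: log10(77043000000000) = 13.886733
Multiply: SWL = 10 * 13.886733 = 138.87

138.87 dB


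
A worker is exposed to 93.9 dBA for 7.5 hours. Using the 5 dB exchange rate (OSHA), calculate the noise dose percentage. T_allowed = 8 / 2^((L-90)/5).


Given values:
  L = 93.9 dBA, T = 7.5 hours
Formula: T_allowed = 8 / 2^((L - 90) / 5)
Compute exponent: (93.9 - 90) / 5 = 0.78
Compute 2^(0.78) = 1.717131
T_allowed = 8 / 1.717131 = 4.658934 hours
Dose = (T / T_allowed) * 100
Dose = (7.5 / 4.658934) * 100 = 160.98

160.98 %


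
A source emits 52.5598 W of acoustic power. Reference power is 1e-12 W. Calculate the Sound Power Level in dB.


Given values:
  W = 52.5598 W
  W_ref = 1e-12 W
Formula: SWL = 10 * log10(W / W_ref)
Compute ratio: W / W_ref = 52559800000000
Compute log10: log10(52559800000000) = 13.720654
Multiply: SWL = 10 * 13.720654 = 137.21

137.21 dB


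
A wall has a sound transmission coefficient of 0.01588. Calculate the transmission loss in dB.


Given values:
  tau = 0.01588
Formula: TL = 10 * log10(1 / tau)
Compute 1 / tau = 1 / 0.01588 = 62.9723
Compute log10(62.9723) = 1.79915
TL = 10 * 1.79915 = 17.99

17.99 dB


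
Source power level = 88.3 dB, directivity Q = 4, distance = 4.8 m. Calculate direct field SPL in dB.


Given values:
  Lw = 88.3 dB, Q = 4, r = 4.8 m
Formula: SPL = Lw + 10 * log10(Q / (4 * pi * r^2))
Compute 4 * pi * r^2 = 4 * pi * 4.8^2 = 289.5292
Compute Q / denom = 4 / 289.5292 = 0.01381553
Compute 10 * log10(0.01381553) = -18.5963
SPL = 88.3 + (-18.5963) = 69.7

69.7 dB


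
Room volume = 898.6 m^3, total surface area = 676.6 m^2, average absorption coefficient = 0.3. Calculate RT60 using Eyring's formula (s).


Given values:
  V = 898.6 m^3, S = 676.6 m^2, alpha = 0.3
Formula: RT60 = 0.161 * V / (-S * ln(1 - alpha))
Compute ln(1 - 0.3) = ln(0.7) = -0.356675
Denominator: -676.6 * -0.356675 = 241.3263
Numerator: 0.161 * 898.6 = 144.6746
RT60 = 144.6746 / 241.3263 = 0.599

0.599 s


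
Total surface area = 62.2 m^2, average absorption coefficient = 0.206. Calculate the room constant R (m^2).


Given values:
  S = 62.2 m^2, alpha = 0.206
Formula: R = S * alpha / (1 - alpha)
Numerator: 62.2 * 0.206 = 12.8132
Denominator: 1 - 0.206 = 0.794
R = 12.8132 / 0.794 = 16.14

16.14 m^2


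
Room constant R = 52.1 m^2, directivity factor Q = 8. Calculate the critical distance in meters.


Given values:
  R = 52.1 m^2, Q = 8
Formula: d_c = 0.141 * sqrt(Q * R)
Compute Q * R = 8 * 52.1 = 416.8
Compute sqrt(416.8) = 20.4157
d_c = 0.141 * 20.4157 = 2.879

2.879 m


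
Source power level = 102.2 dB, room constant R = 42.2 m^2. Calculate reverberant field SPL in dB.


Given values:
  Lw = 102.2 dB, R = 42.2 m^2
Formula: SPL = Lw + 10 * log10(4 / R)
Compute 4 / R = 4 / 42.2 = 0.094787
Compute 10 * log10(0.094787) = -10.2325
SPL = 102.2 + (-10.2325) = 91.97

91.97 dB


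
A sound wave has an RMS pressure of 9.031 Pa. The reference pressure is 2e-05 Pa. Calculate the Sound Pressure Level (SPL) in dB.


Given values:
  p = 9.031 Pa
  p_ref = 2e-05 Pa
Formula: SPL = 20 * log10(p / p_ref)
Compute ratio: p / p_ref = 9.031 / 2e-05 = 451550
Compute log10: log10(451550) = 5.654706
Multiply: SPL = 20 * 5.654706 = 113.09

113.09 dB


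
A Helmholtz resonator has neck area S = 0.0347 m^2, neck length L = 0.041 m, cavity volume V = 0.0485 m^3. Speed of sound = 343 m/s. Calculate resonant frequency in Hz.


Given values:
  S = 0.0347 m^2, L = 0.041 m, V = 0.0485 m^3, c = 343 m/s
Formula: f = (c / (2*pi)) * sqrt(S / (V * L))
Compute V * L = 0.0485 * 0.041 = 0.0019885
Compute S / (V * L) = 0.0347 / 0.0019885 = 17.4503
Compute sqrt(17.4503) = 4.177356
Compute c / (2*pi) = 343 / 6.283185 = 54.590148
f = 54.590148 * 4.177356 = 228.04

228.04 Hz


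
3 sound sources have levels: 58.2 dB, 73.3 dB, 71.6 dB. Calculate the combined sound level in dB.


Formula: L_total = 10 * log10( sum(10^(Li/10)) )
  Source 1: 10^(58.2/10) = 660693.448
  Source 2: 10^(73.3/10) = 21379620.895
  Source 3: 10^(71.6/10) = 14454397.7075
Sum of linear values = 36494712.0505
L_total = 10 * log10(36494712.0505) = 75.62

75.62 dB


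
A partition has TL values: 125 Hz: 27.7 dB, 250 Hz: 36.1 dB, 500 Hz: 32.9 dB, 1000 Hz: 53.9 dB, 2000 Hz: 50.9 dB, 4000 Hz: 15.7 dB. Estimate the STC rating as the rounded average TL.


Given TL values at each frequency:
  125 Hz: 27.7 dB
  250 Hz: 36.1 dB
  500 Hz: 32.9 dB
  1000 Hz: 53.9 dB
  2000 Hz: 50.9 dB
  4000 Hz: 15.7 dB
Formula: STC ~ round(average of TL values)
Sum = 27.7 + 36.1 + 32.9 + 53.9 + 50.9 + 15.7 = 217.2
Average = 217.2 / 6 = 36.2
Rounded: 36

36


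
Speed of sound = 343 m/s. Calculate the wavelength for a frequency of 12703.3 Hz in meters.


Given values:
  c = 343 m/s, f = 12703.3 Hz
Formula: lambda = c / f
lambda = 343 / 12703.3
lambda = 0.027

0.027 m


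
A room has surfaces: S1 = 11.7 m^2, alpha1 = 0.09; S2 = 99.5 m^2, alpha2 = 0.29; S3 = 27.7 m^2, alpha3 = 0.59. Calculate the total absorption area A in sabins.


Given surfaces:
  Surface 1: 11.7 * 0.09 = 1.053
  Surface 2: 99.5 * 0.29 = 28.855
  Surface 3: 27.7 * 0.59 = 16.343
Formula: A = sum(Si * alpha_i)
A = 1.053 + 28.855 + 16.343
A = 46.25

46.25 sabins


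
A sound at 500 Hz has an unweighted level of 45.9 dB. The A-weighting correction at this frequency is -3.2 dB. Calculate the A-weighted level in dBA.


Given values:
  SPL = 45.9 dB
  A-weighting at 500 Hz = -3.2 dB
Formula: L_A = SPL + A_weight
L_A = 45.9 + (-3.2)
L_A = 42.7

42.7 dBA


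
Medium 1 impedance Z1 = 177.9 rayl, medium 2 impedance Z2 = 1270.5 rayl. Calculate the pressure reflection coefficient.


Given values:
  Z1 = 177.9 rayl, Z2 = 1270.5 rayl
Formula: R = (Z2 - Z1) / (Z2 + Z1)
Numerator: Z2 - Z1 = 1270.5 - 177.9 = 1092.6
Denominator: Z2 + Z1 = 1270.5 + 177.9 = 1448.4
R = 1092.6 / 1448.4 = 0.7543

0.7543


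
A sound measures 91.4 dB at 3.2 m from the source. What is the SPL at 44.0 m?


Given values:
  SPL1 = 91.4 dB, r1 = 3.2 m, r2 = 44.0 m
Formula: SPL2 = SPL1 - 20 * log10(r2 / r1)
Compute ratio: r2 / r1 = 44.0 / 3.2 = 13.75
Compute log10: log10(13.75) = 1.138303
Compute drop: 20 * 1.138303 = 22.7661
SPL2 = 91.4 - 22.7661 = 68.63

68.63 dB


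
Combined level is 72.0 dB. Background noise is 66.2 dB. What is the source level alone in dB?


Given values:
  L_total = 72.0 dB, L_bg = 66.2 dB
Formula: L_source = 10 * log10(10^(L_total/10) - 10^(L_bg/10))
Convert to linear:
  10^(72.0/10) = 15848931.9246
  10^(66.2/10) = 4168693.8347
Difference: 15848931.9246 - 4168693.8347 = 11680238.0899
L_source = 10 * log10(11680238.0899) = 70.67

70.67 dB


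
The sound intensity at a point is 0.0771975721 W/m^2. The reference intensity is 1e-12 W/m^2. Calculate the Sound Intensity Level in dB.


Given values:
  I = 0.0771975721 W/m^2
  I_ref = 1e-12 W/m^2
Formula: SIL = 10 * log10(I / I_ref)
Compute ratio: I / I_ref = 77197572100
Compute log10: log10(77197572100) = 10.887604
Multiply: SIL = 10 * 10.887604 = 108.88

108.88 dB


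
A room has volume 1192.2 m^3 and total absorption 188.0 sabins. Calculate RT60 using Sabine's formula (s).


Given values:
  V = 1192.2 m^3
  A = 188.0 sabins
Formula: RT60 = 0.161 * V / A
Numerator: 0.161 * 1192.2 = 191.9442
RT60 = 191.9442 / 188.0 = 1.021

1.021 s


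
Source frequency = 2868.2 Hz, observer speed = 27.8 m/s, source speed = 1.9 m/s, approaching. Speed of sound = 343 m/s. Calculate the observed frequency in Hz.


Given values:
  f_s = 2868.2 Hz, v_o = 27.8 m/s, v_s = 1.9 m/s
  Direction: approaching
Formula: f_o = f_s * (c + v_o) / (c - v_s)
Numerator: c + v_o = 343 + 27.8 = 370.8
Denominator: c - v_s = 343 - 1.9 = 341.1
f_o = 2868.2 * 370.8 / 341.1 = 3117.94

3117.94 Hz


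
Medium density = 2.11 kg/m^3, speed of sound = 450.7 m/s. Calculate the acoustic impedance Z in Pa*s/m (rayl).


Given values:
  rho = 2.11 kg/m^3
  c = 450.7 m/s
Formula: Z = rho * c
Z = 2.11 * 450.7
Z = 950.98

950.98 rayl


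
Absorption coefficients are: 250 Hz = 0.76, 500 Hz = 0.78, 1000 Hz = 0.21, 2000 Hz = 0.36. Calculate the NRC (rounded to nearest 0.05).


Given values:
  a_250 = 0.76, a_500 = 0.78
  a_1000 = 0.21, a_2000 = 0.36
Formula: NRC = (a250 + a500 + a1000 + a2000) / 4
Sum = 0.76 + 0.78 + 0.21 + 0.36 = 2.11
NRC = 2.11 / 4 = 0.5275
Rounded to nearest 0.05: 0.55

0.55


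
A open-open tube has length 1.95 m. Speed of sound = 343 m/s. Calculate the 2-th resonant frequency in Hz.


Given values:
  Tube type: open-open, L = 1.95 m, c = 343 m/s, n = 2
Formula: f_n = n * c / (2 * L)
Compute 2 * L = 2 * 1.95 = 3.9
f = 2 * 343 / 3.9
f = 175.9

175.9 Hz


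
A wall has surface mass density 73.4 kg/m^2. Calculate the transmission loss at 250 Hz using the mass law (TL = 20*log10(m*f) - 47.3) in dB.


Given values:
  m = 73.4 kg/m^2, f = 250 Hz
Formula: TL = 20 * log10(m * f) - 47.3
Compute m * f = 73.4 * 250 = 18350.0
Compute log10(18350.0) = 4.263636
Compute 20 * 4.263636 = 85.2727
TL = 85.2727 - 47.3 = 37.97

37.97 dB


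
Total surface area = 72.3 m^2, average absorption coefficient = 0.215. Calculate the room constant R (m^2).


Given values:
  S = 72.3 m^2, alpha = 0.215
Formula: R = S * alpha / (1 - alpha)
Numerator: 72.3 * 0.215 = 15.5445
Denominator: 1 - 0.215 = 0.785
R = 15.5445 / 0.785 = 19.8

19.8 m^2


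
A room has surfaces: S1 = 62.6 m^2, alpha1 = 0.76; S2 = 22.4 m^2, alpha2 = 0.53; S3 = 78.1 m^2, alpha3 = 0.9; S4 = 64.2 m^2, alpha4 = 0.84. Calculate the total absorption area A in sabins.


Given surfaces:
  Surface 1: 62.6 * 0.76 = 47.576
  Surface 2: 22.4 * 0.53 = 11.872
  Surface 3: 78.1 * 0.9 = 70.29
  Surface 4: 64.2 * 0.84 = 53.928
Formula: A = sum(Si * alpha_i)
A = 47.576 + 11.872 + 70.29 + 53.928
A = 183.67

183.67 sabins


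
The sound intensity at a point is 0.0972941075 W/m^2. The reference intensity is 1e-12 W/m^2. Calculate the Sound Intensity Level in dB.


Given values:
  I = 0.0972941075 W/m^2
  I_ref = 1e-12 W/m^2
Formula: SIL = 10 * log10(I / I_ref)
Compute ratio: I / I_ref = 97294107500
Compute log10: log10(97294107500) = 10.988087
Multiply: SIL = 10 * 10.988087 = 109.88

109.88 dB


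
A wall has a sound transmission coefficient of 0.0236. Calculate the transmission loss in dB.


Given values:
  tau = 0.0236
Formula: TL = 10 * log10(1 / tau)
Compute 1 / tau = 1 / 0.0236 = 42.3729
Compute log10(42.3729) = 1.627088
TL = 10 * 1.627088 = 16.27

16.27 dB


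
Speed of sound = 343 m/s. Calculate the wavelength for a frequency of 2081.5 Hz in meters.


Given values:
  c = 343 m/s, f = 2081.5 Hz
Formula: lambda = c / f
lambda = 343 / 2081.5
lambda = 0.1648

0.1648 m


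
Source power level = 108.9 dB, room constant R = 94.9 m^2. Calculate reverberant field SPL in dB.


Given values:
  Lw = 108.9 dB, R = 94.9 m^2
Formula: SPL = Lw + 10 * log10(4 / R)
Compute 4 / R = 4 / 94.9 = 0.04215
Compute 10 * log10(0.04215) = -13.752
SPL = 108.9 + (-13.752) = 95.15

95.15 dB


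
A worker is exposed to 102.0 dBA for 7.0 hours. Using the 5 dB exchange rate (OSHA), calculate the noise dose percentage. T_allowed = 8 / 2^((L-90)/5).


Given values:
  L = 102.0 dBA, T = 7.0 hours
Formula: T_allowed = 8 / 2^((L - 90) / 5)
Compute exponent: (102.0 - 90) / 5 = 2.4
Compute 2^(2.4) = 5.278032
T_allowed = 8 / 5.278032 = 1.515716 hours
Dose = (T / T_allowed) * 100
Dose = (7.0 / 1.515716) * 100 = 461.83

461.83 %


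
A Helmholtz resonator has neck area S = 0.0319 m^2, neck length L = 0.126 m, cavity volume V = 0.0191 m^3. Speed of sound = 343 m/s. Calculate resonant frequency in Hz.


Given values:
  S = 0.0319 m^2, L = 0.126 m, V = 0.0191 m^3, c = 343 m/s
Formula: f = (c / (2*pi)) * sqrt(S / (V * L))
Compute V * L = 0.0191 * 0.126 = 0.0024066
Compute S / (V * L) = 0.0319 / 0.0024066 = 13.2552
Compute sqrt(13.2552) = 3.640769
Compute c / (2*pi) = 343 / 6.283185 = 54.590148
f = 54.590148 * 3.640769 = 198.75

198.75 Hz


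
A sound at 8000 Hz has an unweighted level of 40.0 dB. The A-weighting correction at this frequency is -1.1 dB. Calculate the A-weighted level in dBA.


Given values:
  SPL = 40.0 dB
  A-weighting at 8000 Hz = -1.1 dB
Formula: L_A = SPL + A_weight
L_A = 40.0 + (-1.1)
L_A = 38.9

38.9 dBA


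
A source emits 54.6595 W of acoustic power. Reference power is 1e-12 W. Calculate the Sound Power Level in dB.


Given values:
  W = 54.6595 W
  W_ref = 1e-12 W
Formula: SWL = 10 * log10(W / W_ref)
Compute ratio: W / W_ref = 54659500000000
Compute log10: log10(54659500000000) = 13.737666
Multiply: SWL = 10 * 13.737666 = 137.38

137.38 dB


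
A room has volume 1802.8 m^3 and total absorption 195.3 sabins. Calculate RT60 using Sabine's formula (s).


Given values:
  V = 1802.8 m^3
  A = 195.3 sabins
Formula: RT60 = 0.161 * V / A
Numerator: 0.161 * 1802.8 = 290.2508
RT60 = 290.2508 / 195.3 = 1.486

1.486 s


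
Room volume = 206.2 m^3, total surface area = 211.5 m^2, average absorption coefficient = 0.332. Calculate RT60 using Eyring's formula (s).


Given values:
  V = 206.2 m^3, S = 211.5 m^2, alpha = 0.332
Formula: RT60 = 0.161 * V / (-S * ln(1 - alpha))
Compute ln(1 - 0.332) = ln(0.668) = -0.403467
Denominator: -211.5 * -0.403467 = 85.3333
Numerator: 0.161 * 206.2 = 33.1982
RT60 = 33.1982 / 85.3333 = 0.389

0.389 s


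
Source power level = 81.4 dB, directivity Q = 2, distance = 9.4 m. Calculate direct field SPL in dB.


Given values:
  Lw = 81.4 dB, Q = 2, r = 9.4 m
Formula: SPL = Lw + 10 * log10(Q / (4 * pi * r^2))
Compute 4 * pi * r^2 = 4 * pi * 9.4^2 = 1110.3645
Compute Q / denom = 2 / 1110.3645 = 0.00180121
Compute 10 * log10(0.00180121) = -27.4444
SPL = 81.4 + (-27.4444) = 53.96

53.96 dB


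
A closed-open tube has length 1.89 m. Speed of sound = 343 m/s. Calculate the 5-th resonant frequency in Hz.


Given values:
  Tube type: closed-open, L = 1.89 m, c = 343 m/s, n = 5
Formula: f_n = (2n - 1) * c / (4 * L)
Compute 2n - 1 = 2*5 - 1 = 9
Compute 4 * L = 4 * 1.89 = 7.56
f = 9 * 343 / 7.56
f = 408.33

408.33 Hz


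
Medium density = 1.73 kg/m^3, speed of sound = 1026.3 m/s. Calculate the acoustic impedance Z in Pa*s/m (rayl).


Given values:
  rho = 1.73 kg/m^3
  c = 1026.3 m/s
Formula: Z = rho * c
Z = 1.73 * 1026.3
Z = 1775.5

1775.5 rayl


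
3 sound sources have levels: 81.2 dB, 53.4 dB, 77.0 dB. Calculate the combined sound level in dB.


Formula: L_total = 10 * log10( sum(10^(Li/10)) )
  Source 1: 10^(81.2/10) = 131825673.8556
  Source 2: 10^(53.4/10) = 218776.1624
  Source 3: 10^(77.0/10) = 50118723.3627
Sum of linear values = 182163173.3807
L_total = 10 * log10(182163173.3807) = 82.6

82.6 dB


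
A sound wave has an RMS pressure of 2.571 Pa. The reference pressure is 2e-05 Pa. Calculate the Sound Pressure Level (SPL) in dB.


Given values:
  p = 2.571 Pa
  p_ref = 2e-05 Pa
Formula: SPL = 20 * log10(p / p_ref)
Compute ratio: p / p_ref = 2.571 / 2e-05 = 128550
Compute log10: log10(128550) = 5.109072
Multiply: SPL = 20 * 5.109072 = 102.18

102.18 dB


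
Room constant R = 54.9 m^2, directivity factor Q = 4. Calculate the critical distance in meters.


Given values:
  R = 54.9 m^2, Q = 4
Formula: d_c = 0.141 * sqrt(Q * R)
Compute Q * R = 4 * 54.9 = 219.6
Compute sqrt(219.6) = 14.8189
d_c = 0.141 * 14.8189 = 2.089

2.089 m


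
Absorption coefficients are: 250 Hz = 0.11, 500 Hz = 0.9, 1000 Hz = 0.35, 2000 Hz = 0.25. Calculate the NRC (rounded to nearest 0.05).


Given values:
  a_250 = 0.11, a_500 = 0.9
  a_1000 = 0.35, a_2000 = 0.25
Formula: NRC = (a250 + a500 + a1000 + a2000) / 4
Sum = 0.11 + 0.9 + 0.35 + 0.25 = 1.61
NRC = 1.61 / 4 = 0.4025
Rounded to nearest 0.05: 0.4

0.4


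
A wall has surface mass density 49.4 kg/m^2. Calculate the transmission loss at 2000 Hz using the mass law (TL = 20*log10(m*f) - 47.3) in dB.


Given values:
  m = 49.4 kg/m^2, f = 2000 Hz
Formula: TL = 20 * log10(m * f) - 47.3
Compute m * f = 49.4 * 2000 = 98800.0
Compute log10(98800.0) = 4.994757
Compute 20 * 4.994757 = 99.8951
TL = 99.8951 - 47.3 = 52.6

52.6 dB


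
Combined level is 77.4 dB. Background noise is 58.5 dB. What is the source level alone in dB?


Given values:
  L_total = 77.4 dB, L_bg = 58.5 dB
Formula: L_source = 10 * log10(10^(L_total/10) - 10^(L_bg/10))
Convert to linear:
  10^(77.4/10) = 54954087.3858
  10^(58.5/10) = 707945.7844
Difference: 54954087.3858 - 707945.7844 = 54246141.6014
L_source = 10 * log10(54246141.6014) = 77.34

77.34 dB


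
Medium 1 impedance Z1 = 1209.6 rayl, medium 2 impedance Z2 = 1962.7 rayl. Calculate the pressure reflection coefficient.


Given values:
  Z1 = 1209.6 rayl, Z2 = 1962.7 rayl
Formula: R = (Z2 - Z1) / (Z2 + Z1)
Numerator: Z2 - Z1 = 1962.7 - 1209.6 = 753.1
Denominator: Z2 + Z1 = 1962.7 + 1209.6 = 3172.3
R = 753.1 / 3172.3 = 0.2374

0.2374


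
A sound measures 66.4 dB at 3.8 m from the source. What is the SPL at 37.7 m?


Given values:
  SPL1 = 66.4 dB, r1 = 3.8 m, r2 = 37.7 m
Formula: SPL2 = SPL1 - 20 * log10(r2 / r1)
Compute ratio: r2 / r1 = 37.7 / 3.8 = 9.9211
Compute log10: log10(9.9211) = 0.99656
Compute drop: 20 * 0.99656 = 19.9312
SPL2 = 66.4 - 19.9312 = 46.47

46.47 dB


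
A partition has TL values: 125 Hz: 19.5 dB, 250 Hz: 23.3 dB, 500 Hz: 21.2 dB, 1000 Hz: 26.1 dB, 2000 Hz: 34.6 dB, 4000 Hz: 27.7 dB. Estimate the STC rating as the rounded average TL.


Given TL values at each frequency:
  125 Hz: 19.5 dB
  250 Hz: 23.3 dB
  500 Hz: 21.2 dB
  1000 Hz: 26.1 dB
  2000 Hz: 34.6 dB
  4000 Hz: 27.7 dB
Formula: STC ~ round(average of TL values)
Sum = 19.5 + 23.3 + 21.2 + 26.1 + 34.6 + 27.7 = 152.4
Average = 152.4 / 6 = 25.4
Rounded: 25

25


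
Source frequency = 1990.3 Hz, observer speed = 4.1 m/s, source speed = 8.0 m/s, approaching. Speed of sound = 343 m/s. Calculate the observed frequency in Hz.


Given values:
  f_s = 1990.3 Hz, v_o = 4.1 m/s, v_s = 8.0 m/s
  Direction: approaching
Formula: f_o = f_s * (c + v_o) / (c - v_s)
Numerator: c + v_o = 343 + 4.1 = 347.1
Denominator: c - v_s = 343 - 8.0 = 335.0
f_o = 1990.3 * 347.1 / 335.0 = 2062.19

2062.19 Hz


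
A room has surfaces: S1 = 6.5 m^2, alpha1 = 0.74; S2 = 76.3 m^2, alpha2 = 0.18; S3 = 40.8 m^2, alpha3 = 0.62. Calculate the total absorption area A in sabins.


Given surfaces:
  Surface 1: 6.5 * 0.74 = 4.81
  Surface 2: 76.3 * 0.18 = 13.734
  Surface 3: 40.8 * 0.62 = 25.296
Formula: A = sum(Si * alpha_i)
A = 4.81 + 13.734 + 25.296
A = 43.84

43.84 sabins


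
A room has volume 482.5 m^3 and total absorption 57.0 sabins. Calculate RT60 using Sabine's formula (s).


Given values:
  V = 482.5 m^3
  A = 57.0 sabins
Formula: RT60 = 0.161 * V / A
Numerator: 0.161 * 482.5 = 77.6825
RT60 = 77.6825 / 57.0 = 1.363

1.363 s


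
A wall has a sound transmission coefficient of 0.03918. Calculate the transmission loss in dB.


Given values:
  tau = 0.03918
Formula: TL = 10 * log10(1 / tau)
Compute 1 / tau = 1 / 0.03918 = 25.5232
Compute log10(25.5232) = 1.406935
TL = 10 * 1.406935 = 14.07

14.07 dB


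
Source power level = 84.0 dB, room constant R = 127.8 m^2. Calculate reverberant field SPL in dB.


Given values:
  Lw = 84.0 dB, R = 127.8 m^2
Formula: SPL = Lw + 10 * log10(4 / R)
Compute 4 / R = 4 / 127.8 = 0.031299
Compute 10 * log10(0.031299) = -15.0447
SPL = 84.0 + (-15.0447) = 68.96

68.96 dB


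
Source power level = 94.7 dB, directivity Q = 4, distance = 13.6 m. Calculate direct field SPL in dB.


Given values:
  Lw = 94.7 dB, Q = 4, r = 13.6 m
Formula: SPL = Lw + 10 * log10(Q / (4 * pi * r^2))
Compute 4 * pi * r^2 = 4 * pi * 13.6^2 = 2324.2759
Compute Q / denom = 4 / 2324.2759 = 0.00172097
Compute 10 * log10(0.00172097) = -27.6423
SPL = 94.7 + (-27.6423) = 67.06

67.06 dB


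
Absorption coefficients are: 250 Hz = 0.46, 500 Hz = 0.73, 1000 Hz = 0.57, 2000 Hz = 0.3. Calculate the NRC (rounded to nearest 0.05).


Given values:
  a_250 = 0.46, a_500 = 0.73
  a_1000 = 0.57, a_2000 = 0.3
Formula: NRC = (a250 + a500 + a1000 + a2000) / 4
Sum = 0.46 + 0.73 + 0.57 + 0.3 = 2.06
NRC = 2.06 / 4 = 0.515
Rounded to nearest 0.05: 0.5

0.5


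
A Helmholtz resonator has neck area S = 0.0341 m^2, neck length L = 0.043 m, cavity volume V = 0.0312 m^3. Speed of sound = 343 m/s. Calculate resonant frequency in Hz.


Given values:
  S = 0.0341 m^2, L = 0.043 m, V = 0.0312 m^3, c = 343 m/s
Formula: f = (c / (2*pi)) * sqrt(S / (V * L))
Compute V * L = 0.0312 * 0.043 = 0.0013416
Compute S / (V * L) = 0.0341 / 0.0013416 = 25.4174
Compute sqrt(25.4174) = 5.041567
Compute c / (2*pi) = 343 / 6.283185 = 54.590148
f = 54.590148 * 5.041567 = 275.22

275.22 Hz


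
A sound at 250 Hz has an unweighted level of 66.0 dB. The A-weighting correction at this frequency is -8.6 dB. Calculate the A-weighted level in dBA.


Given values:
  SPL = 66.0 dB
  A-weighting at 250 Hz = -8.6 dB
Formula: L_A = SPL + A_weight
L_A = 66.0 + (-8.6)
L_A = 57.4

57.4 dBA


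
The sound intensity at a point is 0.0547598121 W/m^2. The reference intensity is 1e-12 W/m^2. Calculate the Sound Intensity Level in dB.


Given values:
  I = 0.0547598121 W/m^2
  I_ref = 1e-12 W/m^2
Formula: SIL = 10 * log10(I / I_ref)
Compute ratio: I / I_ref = 54759812100
Compute log10: log10(54759812100) = 10.738462
Multiply: SIL = 10 * 10.738462 = 107.38

107.38 dB


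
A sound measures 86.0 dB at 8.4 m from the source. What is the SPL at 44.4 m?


Given values:
  SPL1 = 86.0 dB, r1 = 8.4 m, r2 = 44.4 m
Formula: SPL2 = SPL1 - 20 * log10(r2 / r1)
Compute ratio: r2 / r1 = 44.4 / 8.4 = 5.2857
Compute log10: log10(5.2857) = 0.723103
Compute drop: 20 * 0.723103 = 14.4621
SPL2 = 86.0 - 14.4621 = 71.54

71.54 dB


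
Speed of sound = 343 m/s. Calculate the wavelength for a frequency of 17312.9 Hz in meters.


Given values:
  c = 343 m/s, f = 17312.9 Hz
Formula: lambda = c / f
lambda = 343 / 17312.9
lambda = 0.0198

0.0198 m


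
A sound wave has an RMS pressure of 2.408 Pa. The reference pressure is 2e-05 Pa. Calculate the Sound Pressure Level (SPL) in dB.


Given values:
  p = 2.408 Pa
  p_ref = 2e-05 Pa
Formula: SPL = 20 * log10(p / p_ref)
Compute ratio: p / p_ref = 2.408 / 2e-05 = 120400
Compute log10: log10(120400) = 5.080626
Multiply: SPL = 20 * 5.080626 = 101.61

101.61 dB


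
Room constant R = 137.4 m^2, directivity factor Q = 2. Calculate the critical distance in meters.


Given values:
  R = 137.4 m^2, Q = 2
Formula: d_c = 0.141 * sqrt(Q * R)
Compute Q * R = 2 * 137.4 = 274.8
Compute sqrt(274.8) = 16.5771
d_c = 0.141 * 16.5771 = 2.337

2.337 m


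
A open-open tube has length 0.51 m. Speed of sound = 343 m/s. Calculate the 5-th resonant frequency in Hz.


Given values:
  Tube type: open-open, L = 0.51 m, c = 343 m/s, n = 5
Formula: f_n = n * c / (2 * L)
Compute 2 * L = 2 * 0.51 = 1.02
f = 5 * 343 / 1.02
f = 1681.37

1681.37 Hz


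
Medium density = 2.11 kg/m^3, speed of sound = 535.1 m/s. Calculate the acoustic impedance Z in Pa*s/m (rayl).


Given values:
  rho = 2.11 kg/m^3
  c = 535.1 m/s
Formula: Z = rho * c
Z = 2.11 * 535.1
Z = 1129.06

1129.06 rayl


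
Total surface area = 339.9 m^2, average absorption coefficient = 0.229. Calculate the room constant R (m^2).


Given values:
  S = 339.9 m^2, alpha = 0.229
Formula: R = S * alpha / (1 - alpha)
Numerator: 339.9 * 0.229 = 77.8371
Denominator: 1 - 0.229 = 0.771
R = 77.8371 / 0.771 = 100.96

100.96 m^2


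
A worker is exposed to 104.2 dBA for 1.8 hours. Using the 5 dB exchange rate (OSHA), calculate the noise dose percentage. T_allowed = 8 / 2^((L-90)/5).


Given values:
  L = 104.2 dBA, T = 1.8 hours
Formula: T_allowed = 8 / 2^((L - 90) / 5)
Compute exponent: (104.2 - 90) / 5 = 2.84
Compute 2^(2.84) = 7.160201
T_allowed = 8 / 7.160201 = 1.117287 hours
Dose = (T / T_allowed) * 100
Dose = (1.8 / 1.117287) * 100 = 161.1

161.1 %


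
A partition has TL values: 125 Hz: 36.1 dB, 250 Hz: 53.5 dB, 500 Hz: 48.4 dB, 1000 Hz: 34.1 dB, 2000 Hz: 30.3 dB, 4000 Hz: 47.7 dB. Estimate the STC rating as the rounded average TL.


Given TL values at each frequency:
  125 Hz: 36.1 dB
  250 Hz: 53.5 dB
  500 Hz: 48.4 dB
  1000 Hz: 34.1 dB
  2000 Hz: 30.3 dB
  4000 Hz: 47.7 dB
Formula: STC ~ round(average of TL values)
Sum = 36.1 + 53.5 + 48.4 + 34.1 + 30.3 + 47.7 = 250.1
Average = 250.1 / 6 = 41.68
Rounded: 42

42


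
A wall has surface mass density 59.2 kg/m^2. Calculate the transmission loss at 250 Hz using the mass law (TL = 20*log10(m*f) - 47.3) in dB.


Given values:
  m = 59.2 kg/m^2, f = 250 Hz
Formula: TL = 20 * log10(m * f) - 47.3
Compute m * f = 59.2 * 250 = 14800.0
Compute log10(14800.0) = 4.170262
Compute 20 * 4.170262 = 83.4052
TL = 83.4052 - 47.3 = 36.11

36.11 dB


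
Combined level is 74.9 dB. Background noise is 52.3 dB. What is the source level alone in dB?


Given values:
  L_total = 74.9 dB, L_bg = 52.3 dB
Formula: L_source = 10 * log10(10^(L_total/10) - 10^(L_bg/10))
Convert to linear:
  10^(74.9/10) = 30902954.3251
  10^(52.3/10) = 169824.3652
Difference: 30902954.3251 - 169824.3652 = 30733129.9599
L_source = 10 * log10(30733129.9599) = 74.88

74.88 dB


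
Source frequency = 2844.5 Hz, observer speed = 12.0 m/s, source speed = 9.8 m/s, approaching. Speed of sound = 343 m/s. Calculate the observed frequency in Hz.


Given values:
  f_s = 2844.5 Hz, v_o = 12.0 m/s, v_s = 9.8 m/s
  Direction: approaching
Formula: f_o = f_s * (c + v_o) / (c - v_s)
Numerator: c + v_o = 343 + 12.0 = 355.0
Denominator: c - v_s = 343 - 9.8 = 333.2
f_o = 2844.5 * 355.0 / 333.2 = 3030.6

3030.6 Hz


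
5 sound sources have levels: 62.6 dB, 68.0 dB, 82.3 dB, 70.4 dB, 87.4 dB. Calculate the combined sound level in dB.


Formula: L_total = 10 * log10( sum(10^(Li/10)) )
  Source 1: 10^(62.6/10) = 1819700.8586
  Source 2: 10^(68.0/10) = 6309573.4448
  Source 3: 10^(82.3/10) = 169824365.2462
  Source 4: 10^(70.4/10) = 10964781.9614
  Source 5: 10^(87.4/10) = 549540873.8576
Sum of linear values = 738459295.3686
L_total = 10 * log10(738459295.3686) = 88.68

88.68 dB


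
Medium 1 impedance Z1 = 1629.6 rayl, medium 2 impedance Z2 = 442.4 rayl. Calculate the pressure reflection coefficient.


Given values:
  Z1 = 1629.6 rayl, Z2 = 442.4 rayl
Formula: R = (Z2 - Z1) / (Z2 + Z1)
Numerator: Z2 - Z1 = 442.4 - 1629.6 = -1187.2
Denominator: Z2 + Z1 = 442.4 + 1629.6 = 2072.0
R = -1187.2 / 2072.0 = -0.573

-0.573


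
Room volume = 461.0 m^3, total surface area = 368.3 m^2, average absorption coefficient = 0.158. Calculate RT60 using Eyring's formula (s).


Given values:
  V = 461.0 m^3, S = 368.3 m^2, alpha = 0.158
Formula: RT60 = 0.161 * V / (-S * ln(1 - alpha))
Compute ln(1 - 0.158) = ln(0.842) = -0.171975
Denominator: -368.3 * -0.171975 = 63.3384
Numerator: 0.161 * 461.0 = 74.221
RT60 = 74.221 / 63.3384 = 1.172

1.172 s


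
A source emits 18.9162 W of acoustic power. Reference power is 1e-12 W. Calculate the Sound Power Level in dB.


Given values:
  W = 18.9162 W
  W_ref = 1e-12 W
Formula: SWL = 10 * log10(W / W_ref)
Compute ratio: W / W_ref = 18916200000000
Compute log10: log10(18916200000000) = 13.276834
Multiply: SWL = 10 * 13.276834 = 132.77

132.77 dB


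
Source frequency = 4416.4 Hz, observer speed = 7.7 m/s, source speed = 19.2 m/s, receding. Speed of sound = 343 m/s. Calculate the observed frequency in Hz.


Given values:
  f_s = 4416.4 Hz, v_o = 7.7 m/s, v_s = 19.2 m/s
  Direction: receding
Formula: f_o = f_s * (c - v_o) / (c + v_s)
Numerator: c - v_o = 343 - 7.7 = 335.3
Denominator: c + v_s = 343 + 19.2 = 362.2
f_o = 4416.4 * 335.3 / 362.2 = 4088.4

4088.4 Hz
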